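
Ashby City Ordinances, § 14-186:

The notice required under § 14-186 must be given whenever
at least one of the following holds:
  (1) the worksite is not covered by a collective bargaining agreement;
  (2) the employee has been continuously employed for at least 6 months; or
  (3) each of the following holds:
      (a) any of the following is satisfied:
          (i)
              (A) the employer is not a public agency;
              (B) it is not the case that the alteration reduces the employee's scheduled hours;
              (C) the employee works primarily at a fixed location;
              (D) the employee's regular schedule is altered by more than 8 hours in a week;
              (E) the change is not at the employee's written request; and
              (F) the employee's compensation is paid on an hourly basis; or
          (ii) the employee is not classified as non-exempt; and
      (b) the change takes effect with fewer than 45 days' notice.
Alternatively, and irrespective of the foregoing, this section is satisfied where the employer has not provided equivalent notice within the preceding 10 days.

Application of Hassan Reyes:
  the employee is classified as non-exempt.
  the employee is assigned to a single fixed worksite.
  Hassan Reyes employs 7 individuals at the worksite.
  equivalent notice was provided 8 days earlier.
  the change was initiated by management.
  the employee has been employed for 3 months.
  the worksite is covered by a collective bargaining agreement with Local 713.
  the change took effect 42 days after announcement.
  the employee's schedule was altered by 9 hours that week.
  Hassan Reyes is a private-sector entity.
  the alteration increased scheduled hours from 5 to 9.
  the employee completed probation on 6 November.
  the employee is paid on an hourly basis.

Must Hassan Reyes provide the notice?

(1) no CBA — not met.
(2) tenure ≥ 6 mo. — fails.
(A) not (public agency) — holds.
(B) not (hours reduced) — met.
(C) fixed location — holds.
(D) schedule shift > 8h — met.
(E) not employee-requested — met.
(F) hourly-paid — satisfied.
So (i) is satisfied (T AND T AND T AND T AND T AND T).
(ii) not (non-exempt) — fails.
(a) = T OR F = true.
(b) < 45 days' notice — met.
(3) = T AND T = true.
Overall: F OR F OR T → true.
Exception (no recent notice) — not satisfied.
Result: main true OR exception false → true.

Yes — required.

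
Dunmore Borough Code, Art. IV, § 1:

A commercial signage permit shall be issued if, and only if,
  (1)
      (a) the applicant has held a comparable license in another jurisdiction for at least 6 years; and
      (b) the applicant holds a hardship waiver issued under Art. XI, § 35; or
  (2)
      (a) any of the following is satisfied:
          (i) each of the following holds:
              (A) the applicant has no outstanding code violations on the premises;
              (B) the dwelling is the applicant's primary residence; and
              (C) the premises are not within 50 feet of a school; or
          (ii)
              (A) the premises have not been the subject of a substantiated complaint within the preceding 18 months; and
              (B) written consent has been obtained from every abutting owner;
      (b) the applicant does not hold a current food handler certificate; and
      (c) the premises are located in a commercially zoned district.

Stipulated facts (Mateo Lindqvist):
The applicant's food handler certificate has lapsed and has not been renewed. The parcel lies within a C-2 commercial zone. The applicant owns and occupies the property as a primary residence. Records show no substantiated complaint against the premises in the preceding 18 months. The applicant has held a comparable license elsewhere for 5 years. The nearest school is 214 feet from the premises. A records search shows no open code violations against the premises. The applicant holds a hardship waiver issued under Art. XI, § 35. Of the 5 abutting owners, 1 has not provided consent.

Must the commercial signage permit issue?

Yes — granted.

(a) prior license ≥ 6 yr — not satisfied.
(b) hardship waiver — holds.
So (1) is not satisfied (F AND T).
(A) no code violations — met.
(B) primary residence — met.
(C) ≥50 ft from school — met.
(i): T AND T AND T → true.
(A) no complaint in 18 mo. — satisfied.
(B) all abutters consent — not satisfied.
So (ii) is not satisfied (T AND F).
So (a) is satisfied (T OR F).
(b) not (food handler cert.) — holds.
(c) commercially zoned — holds.
(2) = T AND T AND T = true.
So Overall is satisfied (F OR T).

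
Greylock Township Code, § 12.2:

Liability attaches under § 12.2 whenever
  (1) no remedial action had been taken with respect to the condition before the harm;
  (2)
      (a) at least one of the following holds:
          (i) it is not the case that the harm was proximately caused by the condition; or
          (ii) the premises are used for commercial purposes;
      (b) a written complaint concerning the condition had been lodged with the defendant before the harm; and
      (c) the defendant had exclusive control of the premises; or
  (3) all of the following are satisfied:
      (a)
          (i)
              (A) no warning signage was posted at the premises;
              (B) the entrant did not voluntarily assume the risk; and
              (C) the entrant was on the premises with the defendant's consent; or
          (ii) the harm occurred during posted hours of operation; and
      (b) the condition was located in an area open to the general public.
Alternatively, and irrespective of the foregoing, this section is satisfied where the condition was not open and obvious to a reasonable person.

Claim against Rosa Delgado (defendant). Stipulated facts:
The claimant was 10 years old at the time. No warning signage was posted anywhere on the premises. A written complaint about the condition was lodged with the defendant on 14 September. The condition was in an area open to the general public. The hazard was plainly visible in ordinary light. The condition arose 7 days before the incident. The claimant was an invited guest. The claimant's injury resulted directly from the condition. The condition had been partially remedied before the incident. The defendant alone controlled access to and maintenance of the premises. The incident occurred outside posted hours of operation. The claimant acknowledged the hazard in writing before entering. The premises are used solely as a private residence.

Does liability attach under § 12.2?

(1) no remedial action — fails.
(i) not (proximate cause) — fails.
(ii) commercial use — fails.
So (a) is not satisfied (F OR F).
(b) complaint lodged — holds.
(c) exclusive control — holds.
(2) = F AND T AND T = false.
(A) no signage posted — holds.
(B) no assumed risk — not satisfied.
(C) consent to enter — satisfied.
(i): T AND F AND T → false.
(ii) during posted hours — not satisfied.
(a) = F OR F = false.
(b) public area — satisfied.
So (3) is not satisfied (F AND T).
Overall = F OR F OR F = false.
Exception (not open/obvious) — not satisfied.
Result: main false OR exception false → false.

No — not liable.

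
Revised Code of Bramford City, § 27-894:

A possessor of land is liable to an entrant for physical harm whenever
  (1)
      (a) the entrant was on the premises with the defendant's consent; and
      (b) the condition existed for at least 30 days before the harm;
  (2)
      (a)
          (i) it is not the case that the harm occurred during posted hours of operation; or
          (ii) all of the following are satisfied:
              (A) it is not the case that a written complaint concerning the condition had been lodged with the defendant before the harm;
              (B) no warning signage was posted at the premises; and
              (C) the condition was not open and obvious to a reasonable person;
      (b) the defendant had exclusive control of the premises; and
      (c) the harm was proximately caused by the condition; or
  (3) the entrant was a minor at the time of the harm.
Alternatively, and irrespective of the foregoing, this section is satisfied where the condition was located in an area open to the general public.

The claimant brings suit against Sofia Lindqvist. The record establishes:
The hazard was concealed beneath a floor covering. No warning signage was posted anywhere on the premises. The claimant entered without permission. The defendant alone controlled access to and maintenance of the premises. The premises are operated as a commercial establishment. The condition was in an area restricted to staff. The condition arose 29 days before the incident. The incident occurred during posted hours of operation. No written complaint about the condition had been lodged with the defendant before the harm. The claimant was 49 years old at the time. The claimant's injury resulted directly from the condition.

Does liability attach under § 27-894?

(a) consent to enter — fails.
(b) condition ≥30 days old — not satisfied.
So (1) is not satisfied (F AND F).
(i) not (during posted hours) — not satisfied.
(A) not (complaint lodged) — met.
(B) no signage posted — met.
(C) not open/obvious — holds.
(ii): T AND T AND T → true.
(a) = F OR T = true.
(b) exclusive control — satisfied.
(c) proximate cause — met.
(2) = T AND T AND T = true.
(3) entrant a minor — fails.
So Overall is satisfied (F OR T OR F).
Exception (public area) — not satisfied.
Result: main true OR exception false → true.

Yes — liable.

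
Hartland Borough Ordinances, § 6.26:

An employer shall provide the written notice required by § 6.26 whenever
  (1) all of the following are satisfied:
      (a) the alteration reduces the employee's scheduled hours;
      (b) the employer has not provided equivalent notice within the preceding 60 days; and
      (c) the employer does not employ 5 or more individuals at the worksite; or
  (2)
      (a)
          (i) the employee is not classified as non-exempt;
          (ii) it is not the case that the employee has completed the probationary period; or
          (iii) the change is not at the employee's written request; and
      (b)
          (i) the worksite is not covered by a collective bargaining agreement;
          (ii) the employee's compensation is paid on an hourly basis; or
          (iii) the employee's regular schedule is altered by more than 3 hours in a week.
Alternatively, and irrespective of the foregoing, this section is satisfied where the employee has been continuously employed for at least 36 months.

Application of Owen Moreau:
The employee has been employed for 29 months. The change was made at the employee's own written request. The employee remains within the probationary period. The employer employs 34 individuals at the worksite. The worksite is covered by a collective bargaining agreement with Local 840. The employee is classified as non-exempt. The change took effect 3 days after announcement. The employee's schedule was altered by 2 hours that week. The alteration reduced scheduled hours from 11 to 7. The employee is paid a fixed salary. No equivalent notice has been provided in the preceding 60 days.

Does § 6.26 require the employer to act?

(a) hours reduced — holds.
(b) no recent notice — satisfied.
(c) not (≥ 5 at site) — not met.
(1): T AND T AND F → false.
(i) not (non-exempt) — fails.
(ii) not (past probation) — holds.
(iii) not employee-requested — not satisfied.
So (a) is satisfied (F OR T OR F).
(i) no CBA — not met.
(ii) hourly-paid — fails.
(iii) schedule shift > 3h — fails.
So (b) is not satisfied (F OR F OR F).
(2) = T AND F = false.
Overall = F OR F = false.
Exception (tenure ≥ 36 mo.) — not satisfied.
Result: main false OR exception false → false.

No — not required.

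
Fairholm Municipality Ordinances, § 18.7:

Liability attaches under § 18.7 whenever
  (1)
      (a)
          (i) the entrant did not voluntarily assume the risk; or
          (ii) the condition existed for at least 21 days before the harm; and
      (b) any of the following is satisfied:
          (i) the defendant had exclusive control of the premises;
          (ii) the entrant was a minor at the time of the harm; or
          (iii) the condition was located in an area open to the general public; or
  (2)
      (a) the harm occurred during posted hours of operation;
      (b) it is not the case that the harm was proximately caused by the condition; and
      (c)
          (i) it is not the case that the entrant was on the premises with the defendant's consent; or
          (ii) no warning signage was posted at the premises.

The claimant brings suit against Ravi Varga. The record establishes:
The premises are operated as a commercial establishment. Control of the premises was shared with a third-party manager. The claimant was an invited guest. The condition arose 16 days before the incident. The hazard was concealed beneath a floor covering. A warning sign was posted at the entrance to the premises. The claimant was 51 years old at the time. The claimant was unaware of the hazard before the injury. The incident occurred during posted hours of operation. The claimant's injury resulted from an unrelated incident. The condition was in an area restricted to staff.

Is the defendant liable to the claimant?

No — not liable.

(i) no assumed risk — satisfied.
(ii) condition ≥21 days old — not met.
(a): T OR F → true.
(i) exclusive control — not met.
(ii) entrant a minor — fails.
(iii) public area — not met.
(b) = F OR F OR F = false.
(1) = T AND F = false.
(a) during posted hours — met.
(b) not (proximate cause) — met.
(i) not (consent to enter) — not satisfied.
(ii) no signage posted — not met.
So (c) is not satisfied (F OR F).
(2) = T AND T AND F = false.
Overall = F OR F = false.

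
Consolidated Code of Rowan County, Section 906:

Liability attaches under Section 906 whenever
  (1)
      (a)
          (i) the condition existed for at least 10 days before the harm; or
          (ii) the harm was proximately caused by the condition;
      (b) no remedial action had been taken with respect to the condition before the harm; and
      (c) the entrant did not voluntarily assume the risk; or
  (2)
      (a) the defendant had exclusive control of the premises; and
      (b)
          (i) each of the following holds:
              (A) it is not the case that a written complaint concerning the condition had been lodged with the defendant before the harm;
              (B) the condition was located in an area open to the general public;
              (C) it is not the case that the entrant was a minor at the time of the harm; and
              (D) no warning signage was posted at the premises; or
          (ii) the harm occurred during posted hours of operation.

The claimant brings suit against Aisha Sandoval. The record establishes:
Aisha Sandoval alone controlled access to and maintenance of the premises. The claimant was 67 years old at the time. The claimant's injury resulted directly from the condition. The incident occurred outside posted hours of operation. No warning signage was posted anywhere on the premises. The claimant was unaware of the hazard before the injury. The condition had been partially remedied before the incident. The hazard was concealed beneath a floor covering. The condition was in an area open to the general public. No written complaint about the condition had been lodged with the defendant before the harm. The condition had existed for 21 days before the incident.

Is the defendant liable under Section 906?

Yes — liable.

(i) condition ≥10 days old — met.
(ii) proximate cause — satisfied.
So (a) is satisfied (T OR T).
(b) no remedial action — not met.
(c) no assumed risk — met.
(1) = T AND F AND T = false.
(a) exclusive control — holds.
(A) not (complaint lodged) — holds.
(B) public area — satisfied.
(C) not (entrant a minor) — met.
(D) no signage posted — satisfied.
(i): T AND T AND T AND T → true.
(ii) during posted hours — not met.
(b): T OR F → true.
(2) = T AND T = true.
So Overall is satisfied (F OR T).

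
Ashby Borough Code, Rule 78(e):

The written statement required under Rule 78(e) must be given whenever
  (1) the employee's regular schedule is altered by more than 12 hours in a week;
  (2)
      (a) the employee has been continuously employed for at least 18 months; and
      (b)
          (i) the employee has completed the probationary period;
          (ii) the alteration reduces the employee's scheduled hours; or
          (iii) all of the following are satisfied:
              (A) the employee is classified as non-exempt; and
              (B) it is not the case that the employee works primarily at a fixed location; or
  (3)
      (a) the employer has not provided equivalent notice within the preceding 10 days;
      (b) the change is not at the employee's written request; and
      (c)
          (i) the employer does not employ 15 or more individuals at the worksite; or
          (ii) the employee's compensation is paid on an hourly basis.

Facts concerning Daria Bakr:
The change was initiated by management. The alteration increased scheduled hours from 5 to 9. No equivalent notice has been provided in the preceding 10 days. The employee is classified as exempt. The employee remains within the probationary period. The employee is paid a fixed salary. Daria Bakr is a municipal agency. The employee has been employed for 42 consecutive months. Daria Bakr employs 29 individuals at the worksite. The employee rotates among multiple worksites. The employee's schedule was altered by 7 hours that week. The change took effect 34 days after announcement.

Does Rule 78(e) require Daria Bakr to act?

(1) schedule shift > 12h — not satisfied.
(a) tenure ≥ 18 mo. — met.
(i) past probation — fails.
(ii) hours reduced — not met.
(A) non-exempt — fails.
(B) not (fixed location) — holds.
(iii) = F AND T = false.
(b): F OR F OR F → false.
So (2) is not satisfied (T AND F).
(a) no recent notice — satisfied.
(b) not employee-requested — met.
(i) not (≥ 15 at site) — not satisfied.
(ii) hourly-paid — fails.
(c): F OR F → false.
(3): T AND T AND F → false.
So Overall is not satisfied (F OR F OR F).

No — not required.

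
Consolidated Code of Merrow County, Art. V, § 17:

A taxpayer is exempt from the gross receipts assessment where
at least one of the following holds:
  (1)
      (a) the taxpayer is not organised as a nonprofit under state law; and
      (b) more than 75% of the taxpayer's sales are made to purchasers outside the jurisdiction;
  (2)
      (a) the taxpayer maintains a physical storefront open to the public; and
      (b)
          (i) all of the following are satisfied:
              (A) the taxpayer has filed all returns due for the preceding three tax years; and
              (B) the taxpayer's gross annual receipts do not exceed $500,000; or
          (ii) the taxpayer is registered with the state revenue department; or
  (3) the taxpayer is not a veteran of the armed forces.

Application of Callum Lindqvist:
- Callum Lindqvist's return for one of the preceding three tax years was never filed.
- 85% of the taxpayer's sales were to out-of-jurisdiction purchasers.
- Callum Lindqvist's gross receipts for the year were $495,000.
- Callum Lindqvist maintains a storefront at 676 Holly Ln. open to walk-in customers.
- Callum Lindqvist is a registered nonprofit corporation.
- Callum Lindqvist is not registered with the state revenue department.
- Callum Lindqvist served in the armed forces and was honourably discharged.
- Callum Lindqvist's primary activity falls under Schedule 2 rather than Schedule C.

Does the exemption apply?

No — not exempt.

(a) not (nonprofit) — not satisfied.
(b) >75% out-of-jur. sales — met.
So (1) is not satisfied (F AND T).
(a) has storefront — satisfied.
(A) returns current — fails.
(B) receipts ≤ $500,000 — met.
So (i) is not satisfied (F AND T).
(ii) state-registered — not satisfied.
So (b) is not satisfied (F OR F).
(2) = T AND F = false.
(3) not (veteran) — fails.
Overall = F OR F OR F = false.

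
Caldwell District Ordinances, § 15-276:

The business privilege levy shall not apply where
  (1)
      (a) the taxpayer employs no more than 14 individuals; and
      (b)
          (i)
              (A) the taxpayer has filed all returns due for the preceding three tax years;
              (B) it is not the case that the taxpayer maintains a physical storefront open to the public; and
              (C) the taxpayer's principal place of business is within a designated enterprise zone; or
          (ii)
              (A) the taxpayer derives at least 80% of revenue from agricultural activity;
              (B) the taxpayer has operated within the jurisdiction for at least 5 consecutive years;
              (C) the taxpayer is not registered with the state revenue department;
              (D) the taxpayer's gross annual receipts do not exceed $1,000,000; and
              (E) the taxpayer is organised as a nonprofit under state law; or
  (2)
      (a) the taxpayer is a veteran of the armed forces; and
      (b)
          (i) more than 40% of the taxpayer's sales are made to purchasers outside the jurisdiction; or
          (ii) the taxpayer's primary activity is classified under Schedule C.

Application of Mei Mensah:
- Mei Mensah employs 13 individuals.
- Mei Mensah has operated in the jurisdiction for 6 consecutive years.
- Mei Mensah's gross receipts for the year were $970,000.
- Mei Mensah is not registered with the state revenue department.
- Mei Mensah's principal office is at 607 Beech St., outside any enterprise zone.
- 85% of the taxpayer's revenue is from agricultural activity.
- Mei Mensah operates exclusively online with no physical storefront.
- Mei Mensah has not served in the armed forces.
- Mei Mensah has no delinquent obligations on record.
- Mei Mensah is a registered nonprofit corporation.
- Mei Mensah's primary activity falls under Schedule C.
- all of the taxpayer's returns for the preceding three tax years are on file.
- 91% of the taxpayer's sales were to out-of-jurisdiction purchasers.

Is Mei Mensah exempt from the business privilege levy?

(a) ≤ 14 employees — satisfied.
(A) returns current — met.
(B) not (has storefront) — holds.
(C) in enterprise zone — not satisfied.
(i) = T AND T AND F = false.
(A) ≥80% agricultural — satisfied.
(B) ≥ 5 yrs in jurisdiction — holds.
(C) not (state-registered) — holds.
(D) receipts ≤ $1,000,000 — met.
(E) nonprofit — holds.
(ii) = T AND T AND T AND T AND T = true.
So (b) is satisfied (F OR T).
So (1) is satisfied (T AND T).
(a) veteran — not satisfied.
(i) >40% out-of-jur. sales — holds.
(ii) Schedule C activity — holds.
(b): T OR T → true.
(2): F AND T → false.
Overall: T OR F → true.

Yes — exempt.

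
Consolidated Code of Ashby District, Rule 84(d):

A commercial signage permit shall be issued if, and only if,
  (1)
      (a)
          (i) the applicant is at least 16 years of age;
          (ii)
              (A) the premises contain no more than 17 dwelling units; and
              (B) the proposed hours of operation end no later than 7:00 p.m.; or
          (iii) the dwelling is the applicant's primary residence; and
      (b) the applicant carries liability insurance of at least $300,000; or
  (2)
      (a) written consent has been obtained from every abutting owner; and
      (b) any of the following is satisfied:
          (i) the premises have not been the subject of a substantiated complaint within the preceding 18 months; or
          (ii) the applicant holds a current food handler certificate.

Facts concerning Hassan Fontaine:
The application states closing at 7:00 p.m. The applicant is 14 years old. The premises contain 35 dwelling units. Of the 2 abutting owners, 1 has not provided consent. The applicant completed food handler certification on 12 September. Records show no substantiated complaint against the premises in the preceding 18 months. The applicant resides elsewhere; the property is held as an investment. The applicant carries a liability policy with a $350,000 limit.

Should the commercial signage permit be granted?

No — denied.

(i) age ≥ 16 — not met.
(A) ≤ 17 units — not met.
(B) closes by 7 p.m. — holds.
(ii) = F AND T = false.
(iii) primary residence — not met.
(a): F OR F OR F → false.
(b) insurance ≥ $300,000 — met.
(1) = F AND T = false.
(a) all abutters consent — not satisfied.
(i) no complaint in 18 mo. — met.
(ii) food handler cert. — met.
(b) = T OR T = true.
So (2) is not satisfied (F AND T).
Overall = F OR F = false.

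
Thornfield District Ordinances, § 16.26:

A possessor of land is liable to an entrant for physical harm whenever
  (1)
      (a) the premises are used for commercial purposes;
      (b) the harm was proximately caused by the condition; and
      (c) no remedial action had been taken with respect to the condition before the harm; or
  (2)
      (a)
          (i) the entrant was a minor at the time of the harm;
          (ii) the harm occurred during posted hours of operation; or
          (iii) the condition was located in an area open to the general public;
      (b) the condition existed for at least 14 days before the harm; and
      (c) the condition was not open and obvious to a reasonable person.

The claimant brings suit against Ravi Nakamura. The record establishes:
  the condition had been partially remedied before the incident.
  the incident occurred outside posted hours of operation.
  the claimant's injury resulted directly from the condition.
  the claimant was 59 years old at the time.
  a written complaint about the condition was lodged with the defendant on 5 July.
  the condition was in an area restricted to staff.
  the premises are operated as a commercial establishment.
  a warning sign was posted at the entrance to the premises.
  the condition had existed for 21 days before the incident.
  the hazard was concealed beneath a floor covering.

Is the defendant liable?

No — not liable.

(a) commercial use — satisfied.
(b) proximate cause — satisfied.
(c) no remedial action — not satisfied.
(1) = T AND T AND F = false.
(i) entrant a minor — not met.
(ii) during posted hours — not satisfied.
(iii) public area — not met.
(a) = F OR F OR F = false.
(b) condition ≥14 days old — satisfied.
(c) not open/obvious — met.
So (2) is not satisfied (F AND T AND T).
Overall = F OR F = false.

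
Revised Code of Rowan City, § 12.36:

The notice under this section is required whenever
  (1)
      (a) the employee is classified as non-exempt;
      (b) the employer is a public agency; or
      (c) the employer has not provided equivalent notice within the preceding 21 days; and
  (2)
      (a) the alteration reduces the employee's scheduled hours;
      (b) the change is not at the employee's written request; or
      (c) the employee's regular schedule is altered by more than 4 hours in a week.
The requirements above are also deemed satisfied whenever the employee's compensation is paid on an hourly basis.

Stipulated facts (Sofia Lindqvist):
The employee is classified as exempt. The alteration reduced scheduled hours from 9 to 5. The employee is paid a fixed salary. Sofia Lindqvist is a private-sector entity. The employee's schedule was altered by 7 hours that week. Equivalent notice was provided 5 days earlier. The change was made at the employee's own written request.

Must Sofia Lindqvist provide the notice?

No — not required.

(a) non-exempt — fails.
(b) public agency — not satisfied.
(c) no recent notice — fails.
(1): F OR F OR F → false.
(a) hours reduced — met.
(b) not employee-requested — fails.
(c) schedule shift > 4h — holds.
(2): T OR F OR T → true.
Overall = F AND T = false.
Exception (hourly-paid) — not satisfied.
Result: main false OR exception false → false.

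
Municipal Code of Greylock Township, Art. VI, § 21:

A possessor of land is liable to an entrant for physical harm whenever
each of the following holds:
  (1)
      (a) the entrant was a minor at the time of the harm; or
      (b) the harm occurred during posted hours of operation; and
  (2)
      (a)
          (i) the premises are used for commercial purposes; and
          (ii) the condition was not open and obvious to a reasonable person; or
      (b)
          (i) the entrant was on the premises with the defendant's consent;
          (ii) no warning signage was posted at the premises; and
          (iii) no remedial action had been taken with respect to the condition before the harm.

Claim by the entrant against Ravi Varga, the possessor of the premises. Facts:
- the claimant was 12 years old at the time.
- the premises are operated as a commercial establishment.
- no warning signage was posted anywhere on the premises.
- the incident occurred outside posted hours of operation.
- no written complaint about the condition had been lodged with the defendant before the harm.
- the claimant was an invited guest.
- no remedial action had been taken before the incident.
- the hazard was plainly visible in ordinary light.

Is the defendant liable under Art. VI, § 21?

Yes — liable.

(a) entrant a minor — holds.
(b) during posted hours — not met.
So (1) is satisfied (T OR F).
(i) commercial use — met.
(ii) not open/obvious — not satisfied.
(a): T AND F → false.
(i) consent to enter — holds.
(ii) no signage posted — satisfied.
(iii) no remedial action — holds.
So (b) is satisfied (T AND T AND T).
So (2) is satisfied (F OR T).
Overall: T AND T → true.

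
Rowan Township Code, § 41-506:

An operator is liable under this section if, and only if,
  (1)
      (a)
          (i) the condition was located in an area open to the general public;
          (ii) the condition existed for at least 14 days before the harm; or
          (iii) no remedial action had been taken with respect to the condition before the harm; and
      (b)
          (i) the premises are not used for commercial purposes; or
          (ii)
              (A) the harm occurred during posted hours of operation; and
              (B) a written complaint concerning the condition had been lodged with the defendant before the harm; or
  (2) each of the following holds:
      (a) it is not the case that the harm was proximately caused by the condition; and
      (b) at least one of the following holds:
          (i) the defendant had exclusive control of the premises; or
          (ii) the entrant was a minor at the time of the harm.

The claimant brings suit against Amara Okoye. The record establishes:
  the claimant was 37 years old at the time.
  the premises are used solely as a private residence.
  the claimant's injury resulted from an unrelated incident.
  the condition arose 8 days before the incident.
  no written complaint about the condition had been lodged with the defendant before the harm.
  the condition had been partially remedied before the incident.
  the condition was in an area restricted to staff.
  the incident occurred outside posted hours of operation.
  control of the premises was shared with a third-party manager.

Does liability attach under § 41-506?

No — not liable.

(i) public area — fails.
(ii) condition ≥14 days old — not met.
(iii) no remedial action — not met.
So (a) is not satisfied (F OR F OR F).
(i) not (commercial use) — satisfied.
(A) during posted hours — fails.
(B) complaint lodged — fails.
So (ii) is not satisfied (F AND F).
So (b) is satisfied (T OR F).
(1) = F AND T = false.
(a) not (proximate cause) — satisfied.
(i) exclusive control — fails.
(ii) entrant a minor — not met.
(b) = F OR F = false.
So (2) is not satisfied (T AND F).
Overall: F OR F → false.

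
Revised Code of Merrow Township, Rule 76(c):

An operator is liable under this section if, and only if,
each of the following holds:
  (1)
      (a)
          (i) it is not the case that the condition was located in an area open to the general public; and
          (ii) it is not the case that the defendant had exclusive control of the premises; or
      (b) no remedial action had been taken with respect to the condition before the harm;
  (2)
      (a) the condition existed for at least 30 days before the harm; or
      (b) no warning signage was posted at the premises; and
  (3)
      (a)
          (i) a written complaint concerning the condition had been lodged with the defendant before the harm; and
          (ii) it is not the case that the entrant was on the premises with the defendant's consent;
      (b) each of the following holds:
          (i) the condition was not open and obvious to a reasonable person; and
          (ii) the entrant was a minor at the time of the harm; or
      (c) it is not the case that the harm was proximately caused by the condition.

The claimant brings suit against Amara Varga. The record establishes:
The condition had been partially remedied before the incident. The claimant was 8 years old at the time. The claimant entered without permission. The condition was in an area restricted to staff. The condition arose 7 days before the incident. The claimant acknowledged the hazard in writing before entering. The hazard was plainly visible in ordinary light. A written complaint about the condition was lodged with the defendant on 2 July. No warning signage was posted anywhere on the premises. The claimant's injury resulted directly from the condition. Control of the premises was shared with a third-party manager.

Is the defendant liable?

Yes — liable.

(i) not (public area) — holds.
(ii) not (exclusive control) — met.
(a): T AND T → true.
(b) no remedial action — not satisfied.
So (1) is satisfied (T OR F).
(a) condition ≥30 days old — not met.
(b) no signage posted — satisfied.
(2) = F OR T = true.
(i) complaint lodged — satisfied.
(ii) not (consent to enter) — satisfied.
(a) = T AND T = true.
(i) not open/obvious — not met.
(ii) entrant a minor — satisfied.
(b) = F AND T = false.
(c) not (proximate cause) — fails.
So (3) is satisfied (T OR F OR F).
Overall: T AND T AND T → true.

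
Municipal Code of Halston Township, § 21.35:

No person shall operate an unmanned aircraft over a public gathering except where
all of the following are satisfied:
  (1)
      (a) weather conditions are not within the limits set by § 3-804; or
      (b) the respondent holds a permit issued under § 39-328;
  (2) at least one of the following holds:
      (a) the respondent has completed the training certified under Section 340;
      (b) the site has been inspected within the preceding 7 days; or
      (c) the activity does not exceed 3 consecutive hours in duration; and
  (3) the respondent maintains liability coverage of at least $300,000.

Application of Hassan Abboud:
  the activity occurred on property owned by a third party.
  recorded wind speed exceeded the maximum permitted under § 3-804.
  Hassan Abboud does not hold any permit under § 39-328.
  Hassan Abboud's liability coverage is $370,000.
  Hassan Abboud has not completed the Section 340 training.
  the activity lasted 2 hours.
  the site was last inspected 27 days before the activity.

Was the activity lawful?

Yes — lawful.

(a) not (weather ok) — holds.
(b) holds permit — not met.
(1): T OR F → true.
(a) training certified — not met.
(b) site inspected — not met.
(c) ≤ 3 hrs duration — met.
(2): F OR F OR T → true.
(3) coverage ≥ $300,000 — met.
So Overall is satisfied (T AND T AND T).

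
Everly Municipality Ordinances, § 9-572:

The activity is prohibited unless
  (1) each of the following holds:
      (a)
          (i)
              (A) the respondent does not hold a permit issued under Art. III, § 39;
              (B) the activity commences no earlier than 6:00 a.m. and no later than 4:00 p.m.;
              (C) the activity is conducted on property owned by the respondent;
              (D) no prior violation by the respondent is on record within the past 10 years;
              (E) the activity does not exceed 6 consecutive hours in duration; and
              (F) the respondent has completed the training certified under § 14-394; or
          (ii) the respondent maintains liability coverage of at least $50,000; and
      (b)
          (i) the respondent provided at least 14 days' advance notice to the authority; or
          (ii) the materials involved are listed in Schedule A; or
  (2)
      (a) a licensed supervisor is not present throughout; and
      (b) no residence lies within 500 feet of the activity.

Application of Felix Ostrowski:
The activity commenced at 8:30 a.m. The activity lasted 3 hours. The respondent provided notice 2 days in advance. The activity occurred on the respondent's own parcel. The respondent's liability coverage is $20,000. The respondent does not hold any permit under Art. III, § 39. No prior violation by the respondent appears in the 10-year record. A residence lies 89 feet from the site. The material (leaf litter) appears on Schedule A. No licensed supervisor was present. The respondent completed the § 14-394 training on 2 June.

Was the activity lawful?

(A) not (holds permit) — met.
(B) start within hours — met.
(C) own property — met.
(D) no prior violation — satisfied.
(E) ≤ 6 hrs duration — met.
(F) training certified — met.
(i): T AND T AND T AND T AND T AND T → true.
(ii) coverage ≥ $50,000 — not satisfied.
(a) = T OR F = true.
(i) ≥14 days' notice — not met.
(ii) Schedule A material — holds.
So (b) is satisfied (F OR T).
(1): T AND T → true.
(a) not (supervisor present) — satisfied.
(b) no residence in 500 ft — not satisfied.
So (2) is not satisfied (T AND F).
So Overall is satisfied (T OR F).

Yes — lawful.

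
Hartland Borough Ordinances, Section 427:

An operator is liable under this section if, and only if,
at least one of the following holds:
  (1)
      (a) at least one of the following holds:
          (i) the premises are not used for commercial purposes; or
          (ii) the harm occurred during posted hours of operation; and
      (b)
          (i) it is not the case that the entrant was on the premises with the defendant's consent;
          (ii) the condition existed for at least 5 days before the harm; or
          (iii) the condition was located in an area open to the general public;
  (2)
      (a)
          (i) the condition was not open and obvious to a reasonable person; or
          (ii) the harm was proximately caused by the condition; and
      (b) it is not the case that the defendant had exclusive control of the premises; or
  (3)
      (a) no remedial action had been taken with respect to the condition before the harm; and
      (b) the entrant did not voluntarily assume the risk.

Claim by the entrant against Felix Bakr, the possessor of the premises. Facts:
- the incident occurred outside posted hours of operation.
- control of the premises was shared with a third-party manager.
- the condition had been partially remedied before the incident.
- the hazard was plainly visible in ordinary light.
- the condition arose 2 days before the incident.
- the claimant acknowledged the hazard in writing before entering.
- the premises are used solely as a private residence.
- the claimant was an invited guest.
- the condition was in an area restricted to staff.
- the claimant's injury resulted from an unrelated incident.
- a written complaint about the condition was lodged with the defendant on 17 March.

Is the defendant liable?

No — not liable.

(i) not (commercial use) — holds.
(ii) during posted hours — not satisfied.
(a): T OR F → true.
(i) not (consent to enter) — not satisfied.
(ii) condition ≥5 days old — not met.
(iii) public area — not satisfied.
(b): F OR F OR F → false.
(1): T AND F → false.
(i) not open/obvious — fails.
(ii) proximate cause — fails.
(a): F OR F → false.
(b) not (exclusive control) — met.
(2) = F AND T = false.
(a) no remedial action — not met.
(b) no assumed risk — not satisfied.
(3): F AND F → false.
Overall = F OR F OR F = false.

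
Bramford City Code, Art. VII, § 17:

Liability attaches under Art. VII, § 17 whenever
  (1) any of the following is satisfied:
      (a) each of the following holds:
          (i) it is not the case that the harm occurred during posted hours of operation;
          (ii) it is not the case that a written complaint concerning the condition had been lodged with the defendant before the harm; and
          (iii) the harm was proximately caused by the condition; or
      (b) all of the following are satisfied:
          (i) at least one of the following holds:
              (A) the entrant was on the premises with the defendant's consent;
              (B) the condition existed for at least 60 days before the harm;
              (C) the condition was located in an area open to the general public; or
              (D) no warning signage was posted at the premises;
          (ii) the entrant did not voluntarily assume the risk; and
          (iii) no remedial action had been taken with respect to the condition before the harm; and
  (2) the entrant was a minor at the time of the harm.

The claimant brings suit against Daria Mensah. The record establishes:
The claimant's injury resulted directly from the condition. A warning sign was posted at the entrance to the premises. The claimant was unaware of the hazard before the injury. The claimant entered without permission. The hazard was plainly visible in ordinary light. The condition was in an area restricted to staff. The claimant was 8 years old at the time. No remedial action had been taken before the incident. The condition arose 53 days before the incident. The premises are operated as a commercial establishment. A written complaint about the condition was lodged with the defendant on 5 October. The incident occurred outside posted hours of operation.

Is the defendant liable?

No — not liable.

(i) not (during posted hours) — satisfied.
(ii) not (complaint lodged) — not met.
(iii) proximate cause — holds.
(a) = T AND F AND T = false.
(A) consent to enter — not satisfied.
(B) condition ≥60 days old — fails.
(C) public area — fails.
(D) no signage posted — fails.
(i): F OR F OR F OR F → false.
(ii) no assumed risk — holds.
(iii) no remedial action — satisfied.
So (b) is not satisfied (F AND T AND T).
So (1) is not satisfied (F OR F).
(2) entrant a minor — holds.
So Overall is not satisfied (F AND T).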